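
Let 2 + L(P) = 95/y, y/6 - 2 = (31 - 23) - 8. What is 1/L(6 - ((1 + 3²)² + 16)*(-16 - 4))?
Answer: 12/71 ≈ 0.16901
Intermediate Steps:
y = 12 (y = 12 + 6*((31 - 23) - 8) = 12 + 6*(8 - 8) = 12 + 6*0 = 12 + 0 = 12)
L(P) = 71/12 (L(P) = -2 + 95/12 = 71/12)
1/L(6 - ((1 + 3²)² + 16)*(-16 - 4)) = 1/(71/12) = 12/71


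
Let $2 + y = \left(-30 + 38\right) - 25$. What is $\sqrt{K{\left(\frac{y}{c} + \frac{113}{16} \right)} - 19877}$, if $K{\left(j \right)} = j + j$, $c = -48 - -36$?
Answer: $\frac{i \sqrt{2859798}}{12} \approx 140.92 i$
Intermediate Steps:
$c = -12$ ($c = -48 + 36 = -12$)
$y = -19$ ($y = -2 + \left(\left(-30 + 38\right) - 25\right) = -2 + \left(8 - 25\right) = -2 - 17 = -19$)
$K{\left(j \right)} = 2 j$
$\sqrt{K{\left(\frac{y}{c} + \frac{113}{16} \right)} - 19877} = \sqrt{2 \left(- \frac{19}{-12} + \frac{113}{16}\right) - 19877} = \sqrt{2 \left(\left(-19\right) \left(- \frac{1}{12}\right) + 113 \cdot \frac{1}{16}\right) - 19877} = \sqrt{2 \left(\frac{19}{12} + \frac{113}{16}\right) - 19877} = \sqrt{2 \cdot \frac{415}{48} - 19877} = \sqrt{\frac{415}{24} - 19877} = \sqrt{- \frac{476633}{24}} = \frac{i \sqrt{2859798}}{12}$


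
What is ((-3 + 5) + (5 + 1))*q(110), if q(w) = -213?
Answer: -1704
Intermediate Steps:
((-3 + 5) + (5 + 1))*q(110) = ((-3 + 5) + (5 + 1))*(-213) = (2 + 6)*(-213) = 8*(-213) = -1704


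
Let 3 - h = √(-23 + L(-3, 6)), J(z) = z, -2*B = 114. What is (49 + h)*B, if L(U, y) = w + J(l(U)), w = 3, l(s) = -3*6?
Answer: -2964 + 57*I*√38 ≈ -2964.0 + 351.37*I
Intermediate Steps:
B = -57 (B = -½*114 = -57)
l(s) = -18
L(U, y) = -15 (L(U, y) = 3 - 18 = -15)
h = 3 - I*√38 (h = 3 - √(-23 - 15) = 3 - √(-38) = 3 - I*√38 ≈ 3.0 - 6.1644*I)
(49 + h)*B = (49 + (3 - I*√38))*(-57) = (52 - I*√38)*(-57) = -2964 + 57*I*√38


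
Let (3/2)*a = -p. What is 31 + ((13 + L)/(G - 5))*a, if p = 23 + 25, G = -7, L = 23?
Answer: 127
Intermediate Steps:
p = 48
a = -32 (a = 2*(-1*48)/3 = (2/3)*(-48) = -32)
31 + ((13 + L)/(G - 5))*a = 31 + ((13 + 23)/(-7 - 5))*(-32) = 31 + (36/(-12))*(-32) = 31 + (36*(-1/12))*(-32) = 31 - 3*(-32) = 31 + 96 = 127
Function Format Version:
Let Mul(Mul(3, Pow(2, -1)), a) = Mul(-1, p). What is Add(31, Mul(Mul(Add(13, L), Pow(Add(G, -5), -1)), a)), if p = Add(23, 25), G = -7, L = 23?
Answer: 127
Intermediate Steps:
p = 48
a = -32 (a = Mul(Rational(2, 3), Mul(-1, 48)) = Mul(Rational(2, 3), -48) = -32)
Add(31, Mul(Mul(Add(13, L), Pow(Add(G, -5), -1)), a)) = Add(31, Mul(Mul(Add(13, 23), Pow(Add(-7, -5), -1)), -32)) = Add(31, Mul(Mul(36, Pow(-12, -1)), -32)) = Add(31, Mul(Mul(36, Rational(-1, 12)), -32)) = Add(31, Mul(-3, -32)) = Add(31, 96) = 127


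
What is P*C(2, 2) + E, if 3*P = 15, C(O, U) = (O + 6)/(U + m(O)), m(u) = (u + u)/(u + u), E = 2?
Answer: 46/3 ≈ 15.333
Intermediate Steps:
m(u) = 1 (m(u) = (2*u)/((2*u)) = (2*u)*(1/(2*u)) = 1)
C(O, U) = (6 + O)/(1 + U) (C(O, U) = (O + 6)/(U + 1) = (6 + O)/(1 + U))
P = 5 (P = (⅓)*15 = 5)
P*C(2, 2) + E = 5*((6 + 2)/(1 + 2)) + 2 = 5*(8/3) + 2 = 40/3 + 2 = 46/3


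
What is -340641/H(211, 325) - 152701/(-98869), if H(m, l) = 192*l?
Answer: -8050097543/2056475200 ≈ -3.9145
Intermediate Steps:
-340641/H(211, 325) - 152701/(-98869) = -340641/(192*325) - 152701/(-98869) = -340641/62400 - 152701*(-1/98869) = -340641*1/62400 + 152701/98869 = -113547/20800 + 152701/98869 = -8050097543/2056475200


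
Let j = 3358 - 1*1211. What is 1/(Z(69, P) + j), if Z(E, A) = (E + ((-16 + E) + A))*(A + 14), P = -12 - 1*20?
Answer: 1/527 ≈ 0.0018975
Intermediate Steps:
P = -32 (P = -12 - 20 = -32)
j = 2147 (j = 3358 - 1211 = 2147)
Z(E, A) = (14 + A)*(-16 + A + 2*E) (Z(E, A) = (E + (-16 + A + E))*(14 + A) = (-16 + A + 2*E)*(14 + A) = (14 + A)*(-16 + A + 2*E))
1/(Z(69, P) + j) = 1/((-224 + (-32)² - 2*(-32) + 28*69 + 2*(-32)*69) + 2147) = 1/((-224 + 1024 + 64 + 1932 - 4416) + 2147) = 1/(-1620 + 2147) = 1/527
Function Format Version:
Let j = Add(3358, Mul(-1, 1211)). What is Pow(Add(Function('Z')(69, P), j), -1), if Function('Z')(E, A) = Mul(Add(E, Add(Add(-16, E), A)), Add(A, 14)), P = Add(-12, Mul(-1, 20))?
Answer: Rational(1, 527) ≈ 0.0018975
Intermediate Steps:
P = -32 (P = Add(-12, -20) = -32)
j = 2147 (j = Add(3358, -1211) = 2147)
Function('Z')(E, A) = Mul(Add(14, A), Add(-16, A, Mul(2, E))) (Function('Z')(E, A) = Mul(Add(E, Add(-16, A, E)), Add(14, A)) = Mul(Add(-16, A, Mul(2, E)), Add(14, A)) = Mul(Add(14, A), Add(-16, A, Mul(2, E))))
Pow(Add(Function('Z')(69, P), j), -1) = Pow(Add(Add(-224, Pow(-32, 2), Mul(-2, -32), Mul(28, 69), Mul(2, -32, 69)), 2147), -1) = Pow(Add(Add(-224, 1024, 64, 1932, -4416), 2147), -1) = Pow(Add(-1620, 2147), -1) = Pow(527, -1) = Rational(1, 527)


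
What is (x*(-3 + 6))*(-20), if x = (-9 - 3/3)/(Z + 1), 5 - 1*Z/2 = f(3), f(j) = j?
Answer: 120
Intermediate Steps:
Z = 4 (Z = 10 - 2*3 = 10 - 6 = 4)
x = -2 (x = (-9 - 3/3)/(4 + 1) = (-9 - 3*⅓)/5 = (-9 - 1)*(⅕) = -10*⅕ = -2)
(x*(-3 + 6))*(-20) = -2*(-3 + 6)*(-20) = -2*3*(-20) = -6*(-20) = 120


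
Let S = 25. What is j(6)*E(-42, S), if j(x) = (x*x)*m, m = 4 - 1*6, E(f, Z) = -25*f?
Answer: -75600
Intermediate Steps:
m = -2 (m = 4 - 6 = -2)
j(x) = -2*x² (j(x) = (x*x)*(-2) = x²*(-2) = -2*x²)
j(6)*E(-42, S) = (-2*6²)*(-25*(-42)) = -2*36*1050 = -72*1050 = -75600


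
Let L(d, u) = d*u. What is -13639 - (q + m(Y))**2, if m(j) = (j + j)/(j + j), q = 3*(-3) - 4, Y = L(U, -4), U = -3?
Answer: -13783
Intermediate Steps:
Y = 12 (Y = -3*(-4) = 12)
q = -13 (q = -9 - 4 = -13)
m(j) = 1 (m(j) = (2*j)/((2*j)) = (2*j)*(1/(2*j)) = 1)
-13639 - (q + m(Y))**2 = -13639 - (-13 + 1)**2 = -13639 - 1*(-12)**2 = -13639 - 1*144 = -13639 - 144 = -13783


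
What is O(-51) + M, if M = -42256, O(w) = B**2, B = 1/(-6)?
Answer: -1521215/36 ≈ -42256.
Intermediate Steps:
B = -1/6 ≈ -0.16667
O(w) = 1/36 (O(w) = (-1/6)**2 = 1/36)
O(-51) + M = 1/36 - 42256 = -1521215/36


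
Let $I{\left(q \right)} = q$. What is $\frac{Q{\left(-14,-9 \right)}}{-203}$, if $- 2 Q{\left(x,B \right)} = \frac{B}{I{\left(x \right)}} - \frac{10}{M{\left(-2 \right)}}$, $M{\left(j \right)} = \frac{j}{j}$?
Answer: $- \frac{131}{5684} \approx -0.023047$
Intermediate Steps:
$M{\left(j \right)} = 1$
$Q{\left(x,B \right)} = 5 - \frac{B}{2 x}$ ($Q{\left(x,B \right)} = - \frac{\frac{B}{x} - \frac{10}{1}}{2} = - \frac{\frac{B}{x} - 10}{2} = - \frac{-10 + \frac{B}{x}}{2} = 5 - \frac{B}{2 x}$)
$\frac{Q{\left(-14,-9 \right)}}{-203} = \frac{5 - - \frac{9}{2 \left(-14\right)}}{-203} = \left(5 - \left(- \frac{9}{2}\right) \left(- \frac{1}{14}\right)\right) \left(- \frac{1}{203}\right) = \left(5 - \frac{9}{28}\right) \left(- \frac{1}{203}\right) = \frac{131}{28} \left(- \frac{1}{203}\right) = - \frac{131}{5684}$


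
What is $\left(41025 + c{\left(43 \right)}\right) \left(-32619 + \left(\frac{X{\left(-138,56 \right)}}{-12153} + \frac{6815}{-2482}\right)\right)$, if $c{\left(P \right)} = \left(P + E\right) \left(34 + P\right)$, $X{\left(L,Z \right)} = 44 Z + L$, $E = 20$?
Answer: $- \frac{7523662674191246}{5027291} \approx -1.4966 \cdot 10^{9}$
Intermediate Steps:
$X{\left(L,Z \right)} = L + 44 Z$
$c{\left(P \right)} = \left(20 + P\right) \left(34 + P\right)$ ($c{\left(P \right)} = \left(P + 20\right) \left(34 + P\right) = \left(20 + P\right) \left(34 + P\right)$)
$\left(41025 + c{\left(43 \right)}\right) \left(-32619 + \left(\frac{X{\left(-138,56 \right)}}{-12153} + \frac{6815}{-2482}\right)\right) = \left(41025 + \left(680 + 43^{2} + 54 \cdot 43\right)\right) \left(-32619 + \left(\frac{-138 + 44 \cdot 56}{-12153} + \frac{6815}{-2482}\right)\right) = \left(41025 + \left(680 + 1849 + 2322\right)\right) \left(-32619 + \left(\left(-138 + 2464\right) \left(- \frac{1}{12153}\right) + 6815 \left(- \frac{1}{2482}\right)\right)\right) = \left(41025 + 4851\right) \left(-32619 + \left(2326 \left(- \frac{1}{12153}\right) - \frac{6815}{2482}\right)\right) = 45876 \left(-32619 - \frac{88595827}{30163746}\right) = 45876 \left(- \frac{983999826601}{30163746}\right) = - \frac{7523662674191246}{5027291}$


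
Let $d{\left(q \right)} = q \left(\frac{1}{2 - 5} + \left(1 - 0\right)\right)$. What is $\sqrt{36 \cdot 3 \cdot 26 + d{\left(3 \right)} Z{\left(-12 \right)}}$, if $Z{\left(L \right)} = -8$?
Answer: $2 \sqrt{698} \approx 52.839$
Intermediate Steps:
$d{\left(q \right)} = \frac{2 q}{3}$ ($d{\left(q \right)} = q \left(\frac{1}{-3} + \left(1 + 0\right)\right) = q \left(- \frac{1}{3} + 1\right) = q \frac{2}{3} = \frac{2 q}{3}$)
$\sqrt{36 \cdot 3 \cdot 26 + d{\left(3 \right)} Z{\left(-12 \right)}} = \sqrt{36 \cdot 3 \cdot 26 + \frac{2}{3} \cdot 3 \left(-8\right)} = \sqrt{108 \cdot 26 + 2 \left(-8\right)} = \sqrt{2808 - 16} = \sqrt{2792} = 2 \sqrt{698}$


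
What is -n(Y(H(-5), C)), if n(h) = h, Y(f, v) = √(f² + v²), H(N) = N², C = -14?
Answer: -√821 ≈ -28.653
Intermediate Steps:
-n(Y(H(-5), C)) = -√(((-5)²)² + (-14)²) = -√(25² + 196) = -√(625 + 196) = -√821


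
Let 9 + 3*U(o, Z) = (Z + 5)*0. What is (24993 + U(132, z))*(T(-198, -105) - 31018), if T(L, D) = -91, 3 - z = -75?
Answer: -777413910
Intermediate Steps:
z = 78 (z = 3 - 1*(-75) = 3 + 75 = 78)
U(o, Z) = -3 (U(o, Z) = -3 + ((Z + 5)*0)/3 = -3 + ((5 + Z)*0)/3 = -3 + (⅓)*0 = -3 + 0 = -3)
(24993 + U(132, z))*(T(-198, -105) - 31018) = (24993 - 3)*(-91 - 31018) = 24990*(-31109) = -777413910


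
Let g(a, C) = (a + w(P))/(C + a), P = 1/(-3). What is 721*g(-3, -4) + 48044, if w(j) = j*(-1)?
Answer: 144956/3 ≈ 48319.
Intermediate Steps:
P = -⅓ (P = 1*(-⅓) = -⅓ ≈ -0.33333)
w(j) = -j
g(a, C) = (⅓ + a)/(C + a) (g(a, C) = (a - 1*(-⅓))/(C + a) = (a + ⅓)/(C + a) = (⅓ + a)/(C + a))
721*g(-3, -4) + 48044 = 721*((⅓ - 3)/(-4 - 3)) + 48044 = 721*(-8/3/(-7)) + 48044 = 721*(-⅐*(-8/3)) + 48044 = 721*(8/21) + 48044 = 824/3 + 48044 = 144956/3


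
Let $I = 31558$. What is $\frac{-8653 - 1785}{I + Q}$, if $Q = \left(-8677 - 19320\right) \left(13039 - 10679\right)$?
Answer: $\frac{307}{1942393} \approx 0.00015805$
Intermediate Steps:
$Q = -66072920$ ($Q = \left(-27997\right) 2360 = -66072920$)
$\frac{-8653 - 1785}{I + Q} = \frac{-8653 - 1785}{31558 - 66072920} = - \frac{10438}{-66041362} = \left(-10438\right) \left(- \frac{1}{66041362}\right) = \frac{307}{1942393}$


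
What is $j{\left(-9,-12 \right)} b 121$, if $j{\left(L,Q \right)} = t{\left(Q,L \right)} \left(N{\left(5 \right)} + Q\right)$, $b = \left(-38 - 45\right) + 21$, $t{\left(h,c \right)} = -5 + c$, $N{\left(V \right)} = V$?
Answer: $-735196$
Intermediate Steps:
$b = -62$ ($b = -83 + 21 = -62$)
$j{\left(L,Q \right)} = \left(-5 + L\right) \left(5 + Q\right)$
$j{\left(-9,-12 \right)} b 121 = \left(-5 - 9\right) \left(5 - 12\right) \left(-62\right) 121 = \left(-14\right) \left(-7\right) \left(-62\right) 121 = 98 \left(-62\right) 121 = \left(-6076\right) 121 = -735196$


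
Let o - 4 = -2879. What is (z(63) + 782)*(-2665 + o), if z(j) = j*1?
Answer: -4681300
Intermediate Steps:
o = -2875 (o = 4 - 2879 = -2875)
z(j) = j
(z(63) + 782)*(-2665 + o) = (63 + 782)*(-2665 - 2875) = 845*(-5540) = -4681300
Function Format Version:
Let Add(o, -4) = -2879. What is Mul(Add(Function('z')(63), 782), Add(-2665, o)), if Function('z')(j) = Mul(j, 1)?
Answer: -4681300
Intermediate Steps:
o = -2875 (o = Add(4, -2879) = -2875)
Function('z')(j) = j
Mul(Add(Function('z')(63), 782), Add(-2665, o)) = Mul(Add(63, 782), Add(-2665, -2875)) = Mul(845, -5540) = -4681300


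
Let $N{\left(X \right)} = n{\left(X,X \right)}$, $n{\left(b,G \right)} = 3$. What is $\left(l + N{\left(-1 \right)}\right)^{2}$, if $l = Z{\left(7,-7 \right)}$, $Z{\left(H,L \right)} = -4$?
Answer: $1$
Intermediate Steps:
$N{\left(X \right)} = 3$
$l = -4$
$\left(l + N{\left(-1 \right)}\right)^{2} = \left(-4 + 3\right)^{2} = \left(-1\right)^{2} = 1$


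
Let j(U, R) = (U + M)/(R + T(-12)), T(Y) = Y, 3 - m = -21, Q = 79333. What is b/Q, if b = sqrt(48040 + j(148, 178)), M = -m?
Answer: sqrt(330952706)/6584639 ≈ 0.0027628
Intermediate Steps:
m = 24 (m = 3 - 1*(-21) = 3 + 21 = 24)
M = -24 (M = -1*24 = -24)
j(U, R) = (-24 + U)/(-12 + R) (j(U, R) = (U - 24)/(R - 12) = (-24 + U)/(-12 + R))
b = sqrt(330952706)/83 (b = sqrt(48040 + (-24 + 148)/(-12 + 178)) = sqrt(48040 + 124/166) = sqrt(48040 + (1/166)*124) = sqrt(48040 + 62/83) = sqrt(3987382/83) = sqrt(330952706)/83 ≈ 219.18)
b/Q = (sqrt(330952706)/83)/79333 = (sqrt(330952706)/83)*(1/79333) = sqrt(330952706)/6584639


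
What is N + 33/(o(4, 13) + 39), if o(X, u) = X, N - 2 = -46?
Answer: -1859/43 ≈ -43.233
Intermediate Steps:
N = -44 (N = 2 - 46 = -44)
N + 33/(o(4, 13) + 39) = -44 + 33/(4 + 39) = -44 + 33/43 = -1859/43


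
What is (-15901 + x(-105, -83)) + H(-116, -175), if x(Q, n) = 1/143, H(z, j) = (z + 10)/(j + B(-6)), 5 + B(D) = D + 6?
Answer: -204638201/12870 ≈ -15900.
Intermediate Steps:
B(D) = 1 + D (B(D) = -5 + (D + 6) = -5 + (6 + D) = 1 + D)
H(z, j) = (10 + z)/(-5 + j) (H(z, j) = (z + 10)/(j + (1 - 6)) = (10 + z)/(j - 5) = (10 + z)/(-5 + j))
x(Q, n) = 1/143
(-15901 + x(-105, -83)) + H(-116, -175) = (-15901 + 1/143) + (10 - 116)/(-5 - 175) = -2273842/143 - 106/(-180) = -2273842/143 - 1/180*(-106) = -2273842/143 + 53/90 = -204638201/12870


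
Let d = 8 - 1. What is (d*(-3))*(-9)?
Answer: 189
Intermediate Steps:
d = 7
(d*(-3))*(-9) = (7*(-3))*(-9) = -21*(-9) = 189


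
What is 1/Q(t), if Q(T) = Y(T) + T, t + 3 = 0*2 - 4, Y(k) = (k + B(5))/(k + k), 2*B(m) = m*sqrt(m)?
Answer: -5096/32999 + 140*sqrt(5)/32999 ≈ -0.14494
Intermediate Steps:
B(m) = m**(3/2)/2 (B(m) = (m*sqrt(m))/2 = m**(3/2)/2)
Y(k) = (k + 5*sqrt(5)/2)/(2*k) (Y(k) = (k + 5**(3/2)/2)/(k + k) = (k + (5*sqrt(5))/2)/((2*k)) = (k + 5*sqrt(5)/2)*(1/(2*k)) = (k + 5*sqrt(5)/2)/(2*k))
t = -7 (t = -3 + (0*2 - 4) = -3 + (0 - 4) = -3 - 4 = -7)
Q(T) = T + (2*T + 5*sqrt(5))/(4*T) (Q(T) = (2*T + 5*sqrt(5))/(4*T) + T = T + (2*T + 5*sqrt(5))/(4*T))
1/Q(t) = 1/(1/2 - 7 + (5/4)*sqrt(5)/(-7)) = 1/(1/2 - 7 + (5/4)*sqrt(5)*(-1/7)) = 1/(1/2 - 7 - 5*sqrt(5)/28) = 1/(-13/2 - 5*sqrt(5)/28)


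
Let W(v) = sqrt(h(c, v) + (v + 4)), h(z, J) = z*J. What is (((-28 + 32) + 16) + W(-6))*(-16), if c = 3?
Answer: -320 - 32*I*sqrt(5) ≈ -320.0 - 71.554*I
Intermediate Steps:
h(z, J) = J*z
W(v) = sqrt(4 + 4*v) (W(v) = sqrt(v*3 + (v + 4)) = sqrt(3*v + (4 + v)) = sqrt(4 + 4*v))
(((-28 + 32) + 16) + W(-6))*(-16) = (((-28 + 32) + 16) + 2*sqrt(1 - 6))*(-16) = ((4 + 16) + 2*sqrt(-5))*(-16) = (20 + 2*(I*sqrt(5)))*(-16) = (20 + 2*I*sqrt(5))*(-16) = -320 - 32*I*sqrt(5)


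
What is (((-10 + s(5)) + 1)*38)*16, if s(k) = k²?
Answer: 9728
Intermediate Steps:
(((-10 + s(5)) + 1)*38)*16 = (((-10 + 5²) + 1)*38)*16 = (((-10 + 25) + 1)*38)*16 = ((15 + 1)*38)*16 = (16*38)*16 = 608*16 = 9728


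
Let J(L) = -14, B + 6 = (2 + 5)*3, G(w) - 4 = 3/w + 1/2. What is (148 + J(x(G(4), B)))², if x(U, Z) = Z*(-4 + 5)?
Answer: 17956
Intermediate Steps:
G(w) = 9/2 + 3/w (G(w) = 4 + (3/w + 1/2) = 4 + (3/w + 1*(½)) = 4 + (3/w + ½) = 4 + (½ + 3/w) = 9/2 + 3/w)
B = 15 (B = -6 + (2 + 5)*3 = -6 + 7*3 = -6 + 21 = 15)
x(U, Z) = Z (x(U, Z) = Z*1 = Z)
(148 + J(x(G(4), B)))² = (148 - 14)² = 134² = 17956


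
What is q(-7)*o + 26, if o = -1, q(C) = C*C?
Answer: -23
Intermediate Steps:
q(C) = C²
q(-7)*o + 26 = (-7)²*(-1) + 26 = 49*(-1) + 26 = -49 + 26 = -23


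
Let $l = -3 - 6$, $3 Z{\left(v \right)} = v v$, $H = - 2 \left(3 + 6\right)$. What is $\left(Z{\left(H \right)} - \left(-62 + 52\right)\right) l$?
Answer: $-1062$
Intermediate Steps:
$H = -18$ ($H = \left(-2\right) 9 = -18$)
$Z{\left(v \right)} = \frac{v^{2}}{3}$ ($Z{\left(v \right)} = \frac{v v}{3} = \frac{v^{2}}{3}$)
$l = -9$ ($l = -3 - 6 = -9$)
$\left(Z{\left(H \right)} - \left(-62 + 52\right)\right) l = \left(\frac{\left(-18\right)^{2}}{3} - \left(-62 + 52\right)\right) \left(-9\right) = \left(\frac{1}{3} \cdot 324 - -10\right) \left(-9\right) = \left(108 + 10\right) \left(-9\right) = 118 \left(-9\right) = -1062$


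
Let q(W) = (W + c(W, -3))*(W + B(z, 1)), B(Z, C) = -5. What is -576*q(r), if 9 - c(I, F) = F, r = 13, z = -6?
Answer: -115200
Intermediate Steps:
c(I, F) = 9 - F
q(W) = (-5 + W)*(12 + W) (q(W) = (W + (9 - 1*(-3)))*(W - 5) = (W + (9 + 3))*(-5 + W) = (W + 12)*(-5 + W) = (12 + W)*(-5 + W) = (-5 + W)*(12 + W))
-576*q(r) = -576*(-60 + 13² + 7*13) = -576*(-60 + 169 + 91) = -576*200 = -115200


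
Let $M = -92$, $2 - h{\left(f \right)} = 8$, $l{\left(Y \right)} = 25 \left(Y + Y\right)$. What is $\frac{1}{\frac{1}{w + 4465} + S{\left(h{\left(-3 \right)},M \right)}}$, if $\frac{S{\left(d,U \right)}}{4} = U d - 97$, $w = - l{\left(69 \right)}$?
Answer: $\frac{1015}{1847301} \approx 0.00054945$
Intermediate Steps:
$l{\left(Y \right)} = 50 Y$ ($l{\left(Y \right)} = 25 \cdot 2 Y = 50 Y$)
$h{\left(f \right)} = -6$ ($h{\left(f \right)} = 2 - 8 = -6$)
$w = -3450$ ($w = - 50 \cdot 69 = \left(-1\right) 3450 = -3450$)
$S{\left(d,U \right)} = -388 + 4 U d$ ($S{\left(d,U \right)} = 4 \left(U d - 97\right) = 4 \left(-97 + U d\right) = -388 + 4 U d$)
$\frac{1}{\frac{1}{w + 4465} + S{\left(h{\left(-3 \right)},M \right)}} = \frac{1}{\frac{1}{-3450 + 4465} - \left(388 + 368 \left(-6\right)\right)} = \frac{1}{\frac{1}{1015} + \left(-388 + 2208\right)} = \frac{1}{\frac{1}{1015} + 1820} = \frac{1}{\frac{1847301}{1015}} = \frac{1015}{1847301}$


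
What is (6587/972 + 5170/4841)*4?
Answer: 785381/25029 ≈ 31.379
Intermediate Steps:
(6587/972 + 5170/4841)*4 = (6587*(1/972) + 5170*(1/4841))*4 = (6587/972 + 110/103)*4 = (785381/100116)*4 = 785381/25029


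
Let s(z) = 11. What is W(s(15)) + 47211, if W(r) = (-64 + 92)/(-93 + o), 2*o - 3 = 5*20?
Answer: 3918457/83 ≈ 47210.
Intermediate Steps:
o = 103/2 (o = 3/2 + (5*20)/2 = 3/2 + (½)*100 = 3/2 + 50 = 103/2 ≈ 51.500)
W(r) = -56/83 (W(r) = (-64 + 92)/(-93 + 103/2) = 28/(-83/2) = 28*(-2/83) = -56/83)
W(s(15)) + 47211 = -56/83 + 47211 = 3918457/83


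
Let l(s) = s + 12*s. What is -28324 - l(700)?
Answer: -37424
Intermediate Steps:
l(s) = 13*s
-28324 - l(700) = -28324 - 13*700 = -28324 - 1*9100 = -28324 - 9100 = -37424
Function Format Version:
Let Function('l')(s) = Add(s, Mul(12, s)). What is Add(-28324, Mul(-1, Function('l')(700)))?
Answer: -37424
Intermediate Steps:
Function('l')(s) = Mul(13, s)
Add(-28324, Mul(-1, Function('l')(700))) = Add(-28324, Mul(-1, Mul(13, 700))) = Add(-28324, Mul(-1, 9100)) = Add(-28324, -9100) = -37424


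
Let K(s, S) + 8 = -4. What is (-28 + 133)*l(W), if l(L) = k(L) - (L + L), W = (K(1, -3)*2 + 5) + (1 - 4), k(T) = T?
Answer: 2310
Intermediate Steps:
K(s, S) = -12 (K(s, S) = -8 - 4 = -12)
W = -22 (W = (-12*2 + 5) + (1 - 4) = (-24 + 5) - 3 = -19 - 3 = -22)
l(L) = -L (l(L) = L - (L + L) = L - 2*L = -L)
(-28 + 133)*l(W) = (-28 + 133)*(-1*(-22)) = 105*22 = 2310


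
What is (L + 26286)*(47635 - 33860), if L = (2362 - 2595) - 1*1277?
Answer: 341289400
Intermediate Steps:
L = -1510 (L = -233 - 1277 = -1510)
(L + 26286)*(47635 - 33860) = (-1510 + 26286)*(47635 - 33860) = 24776*13775 = 341289400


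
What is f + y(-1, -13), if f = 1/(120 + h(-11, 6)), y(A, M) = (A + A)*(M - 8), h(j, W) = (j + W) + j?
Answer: 4369/104 ≈ 42.010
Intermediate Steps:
h(j, W) = W + 2*j (h(j, W) = (W + j) + j = W + 2*j)
y(A, M) = 2*A*(-8 + M) (y(A, M) = (2*A)*(-8 + M) = 2*A*(-8 + M))
f = 1/104 (f = 1/(120 + (6 + 2*(-11))) = 1/(120 + (6 - 22)) = 1/(120 - 16) = 1/104 ≈ 0.0096154)
f + y(-1, -13) = 1/104 + 2*(-1)*(-8 - 13) = 1/104 + 2*(-1)*(-21) = 1/104 + 42 = 4369/104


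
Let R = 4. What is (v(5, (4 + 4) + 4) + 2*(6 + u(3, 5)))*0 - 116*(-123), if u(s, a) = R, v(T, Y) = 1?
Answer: 14268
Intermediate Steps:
u(s, a) = 4
(v(5, (4 + 4) + 4) + 2*(6 + u(3, 5)))*0 - 116*(-123) = (1 + 2*(6 + 4))*0 - 116*(-123) = (1 + 2*10)*0 + 14268 = (1 + 20)*0 + 14268 = 21*0 + 14268 = 0 + 14268 = 14268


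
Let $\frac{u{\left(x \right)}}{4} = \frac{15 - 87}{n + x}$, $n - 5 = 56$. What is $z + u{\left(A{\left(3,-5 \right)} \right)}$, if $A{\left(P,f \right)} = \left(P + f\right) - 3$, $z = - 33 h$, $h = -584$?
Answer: $\frac{134868}{7} \approx 19267.0$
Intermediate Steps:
$n = 61$ ($n = 5 + 56 = 61$)
$z = 19272$ ($z = \left(-33\right) \left(-584\right) = 19272$)
$A{\left(P,f \right)} = -3 + P + f$
$u{\left(x \right)} = - \frac{288}{61 + x}$ ($u{\left(x \right)} = 4 \frac{15 - 87}{61 + x} = 4 \left(- \frac{72}{61 + x}\right) = - \frac{288}{61 + x}$)
$z + u{\left(A{\left(3,-5 \right)} \right)} = 19272 - \frac{288}{61 - 5} = 19272 - \frac{288}{56} = 19272 - \frac{36}{7} = \frac{134868}{7}$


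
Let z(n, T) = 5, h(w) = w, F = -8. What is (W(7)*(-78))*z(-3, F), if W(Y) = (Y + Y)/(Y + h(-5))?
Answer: -2730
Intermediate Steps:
W(Y) = 2*Y/(-5 + Y) (W(Y) = (Y + Y)/(Y - 5) = (2*Y)/(-5 + Y) = 2*Y/(-5 + Y))
(W(7)*(-78))*z(-3, F) = ((2*7/(-5 + 7))*(-78))*5 = ((2*7/2)*(-78))*5 = ((2*7*(½))*(-78))*5 = (7*(-78))*5 = -546*5 = -2730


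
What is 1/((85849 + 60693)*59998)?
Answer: 1/8792226916 ≈ 1.1374e-10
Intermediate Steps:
1/((85849 + 60693)*59998) = (1/59998)/146542 = (1/146542)*(1/59998) = 1/8792226916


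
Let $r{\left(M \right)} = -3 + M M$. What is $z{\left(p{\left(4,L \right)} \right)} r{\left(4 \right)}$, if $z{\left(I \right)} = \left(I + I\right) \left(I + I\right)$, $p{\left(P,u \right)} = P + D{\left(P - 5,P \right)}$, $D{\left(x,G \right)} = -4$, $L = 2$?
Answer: $0$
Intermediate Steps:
$r{\left(M \right)} = -3 + M^{2}$
$p{\left(P,u \right)} = -4 + P$ ($p{\left(P,u \right)} = P - 4 = -4 + P$)
$z{\left(I \right)} = 4 I^{2}$ ($z{\left(I \right)} = 2 I 2 I = 4 I^{2}$)
$z{\left(p{\left(4,L \right)} \right)} r{\left(4 \right)} = 4 \left(-4 + 4\right)^{2} \left(-3 + 4^{2}\right) = 4 \cdot 0^{2} \left(-3 + 16\right) = 4 \cdot 0 \cdot 13 = 0 \cdot 13 = 0$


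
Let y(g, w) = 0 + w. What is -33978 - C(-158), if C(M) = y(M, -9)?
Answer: -33969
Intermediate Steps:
y(g, w) = w
C(M) = -9
-33978 - C(-158) = -33978 - 1*(-9) = -33978 + 9 = -33969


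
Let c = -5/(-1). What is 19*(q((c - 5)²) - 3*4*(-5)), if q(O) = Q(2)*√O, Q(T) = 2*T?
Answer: 1140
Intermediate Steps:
c = 5 (c = -5*(-1) = 5)
q(O) = 4*√O (q(O) = (2*2)*√O = 4*√O)
19*(q((c - 5)²) - 3*4*(-5)) = 19*(4*√((5 - 5)²) - 3*4*(-5)) = 19*(4*√(0²) - 12*(-5)) = 19*(4*√0 + 60) = 19*(4*0 + 60) = 19*(0 + 60) = 19*60 = 1140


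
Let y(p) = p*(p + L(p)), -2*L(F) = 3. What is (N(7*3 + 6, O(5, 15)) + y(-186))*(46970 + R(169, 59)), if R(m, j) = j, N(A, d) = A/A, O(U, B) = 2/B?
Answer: 1640183404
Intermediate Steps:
L(F) = -3/2 (L(F) = -½*3 = -3/2)
N(A, d) = 1
y(p) = p*(-3/2 + p) (y(p) = p*(p - 3/2) = p*(-3/2 + p))
(N(7*3 + 6, O(5, 15)) + y(-186))*(46970 + R(169, 59)) = (1 + (½)*(-186)*(-3 + 2*(-186)))*(46970 + 59) = (1 + (½)*(-186)*(-3 - 372))*47029 = (1 + (½)*(-186)*(-375))*47029 = (1 + 34875)*47029 = 34876*47029 = 1640183404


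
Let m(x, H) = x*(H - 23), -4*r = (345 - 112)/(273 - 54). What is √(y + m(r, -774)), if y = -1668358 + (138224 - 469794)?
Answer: I*√383633518713/438 ≈ 1414.1*I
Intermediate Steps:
r = -233/876 (r = -(345 - 112)/(4*(273 - 54)) = -233/(4*219) = -¼*233/219 = -233/876 ≈ -0.26598)
m(x, H) = x*(-23 + H)
y = -1999928 (y = -1668358 - 331570 = -1999928)
√(y + m(r, -774)) = √(-1999928 - 233*(-23 - 774)/876) = √(-1999928 - 233/876*(-797)) = √(-1999928 + 185701/876) = √(-1751751227/876) = I*√383633518713/438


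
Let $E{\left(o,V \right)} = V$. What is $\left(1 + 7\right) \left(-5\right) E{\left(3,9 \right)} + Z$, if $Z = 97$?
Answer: $-263$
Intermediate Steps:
$\left(1 + 7\right) \left(-5\right) E{\left(3,9 \right)} + Z = \left(1 + 7\right) \left(-5\right) 9 + 97 = 8 \left(-5\right) 9 + 97 = \left(-40\right) 9 + 97 = -360 + 97 = -263$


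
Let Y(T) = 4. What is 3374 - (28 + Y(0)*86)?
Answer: 3002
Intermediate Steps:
3374 - (28 + Y(0)*86) = 3374 - (28 + 4*86) = 3374 - (28 + 344) = 3374 - 1*372 = 3374 - 372 = 3002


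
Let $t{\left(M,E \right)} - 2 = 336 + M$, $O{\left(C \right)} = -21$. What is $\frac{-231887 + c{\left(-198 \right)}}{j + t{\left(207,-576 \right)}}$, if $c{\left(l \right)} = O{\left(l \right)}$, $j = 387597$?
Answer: $- \frac{115954}{194071} \approx -0.59748$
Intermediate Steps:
$t{\left(M,E \right)} = 338 + M$ ($t{\left(M,E \right)} = 2 + \left(336 + M\right) = 338 + M$)
$c{\left(l \right)} = -21$
$\frac{-231887 + c{\left(-198 \right)}}{j + t{\left(207,-576 \right)}} = \frac{-231887 - 21}{387597 + \left(338 + 207\right)} = - \frac{231908}{387597 + 545} = - \frac{231908}{388142} = \left(-231908\right) \frac{1}{388142} = - \frac{115954}{194071}$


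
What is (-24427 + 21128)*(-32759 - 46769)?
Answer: 262362872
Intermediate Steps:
(-24427 + 21128)*(-32759 - 46769) = -3299*(-79528) = 262362872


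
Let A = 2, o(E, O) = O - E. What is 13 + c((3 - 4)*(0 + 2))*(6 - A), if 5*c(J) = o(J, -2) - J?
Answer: 73/5 ≈ 14.600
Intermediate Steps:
c(J) = -2/5 - 2*J/5 (c(J) = ((-2 - J) - J)/5 = (-2 - 2*J)/5 = -2/5 - 2*J/5)
13 + c((3 - 4)*(0 + 2))*(6 - A) = 13 + (-2/5 - 2*(3 - 4)*(0 + 2)/5)*(6 - 1*2) = 13 + (-2/5 - (-2)*2/5)*(6 - 2) = 13 + (-2/5 - 2/5*(-2))*4 = 13 + (-2/5 + 4/5)*4 = 13 + (2/5)*4 = 13 + 8/5 = 73/5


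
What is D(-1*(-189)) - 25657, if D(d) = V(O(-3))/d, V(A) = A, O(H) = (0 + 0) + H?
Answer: -1616392/63 ≈ -25657.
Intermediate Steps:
O(H) = H (O(H) = 0 + H = H)
D(d) = -3/d
D(-1*(-189)) - 25657 = -3/((-1*(-189))) - 25657 = -3/189 - 25657 = -3*1/189 - 25657 = -1/63 - 25657 = -1616392/63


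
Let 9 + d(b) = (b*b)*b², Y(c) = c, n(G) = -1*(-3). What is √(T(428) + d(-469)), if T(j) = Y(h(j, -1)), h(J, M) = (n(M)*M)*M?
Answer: √48382841515 ≈ 2.1996e+5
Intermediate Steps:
n(G) = 3
h(J, M) = 3*M² (h(J, M) = (3*M)*M = 3*M²)
T(j) = 3 (T(j) = 3*(-1)² = 3*1 = 3)
d(b) = -9 + b⁴ (d(b) = -9 + (b*b)*b² = -9 + b²*b² = -9 + b⁴)
√(T(428) + d(-469)) = √(3 + (-9 + (-469)⁴)) = √(3 + (-9 + 48382841521)) = √(3 + 48382841512) = √48382841515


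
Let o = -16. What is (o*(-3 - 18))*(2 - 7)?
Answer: -1680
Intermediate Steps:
(o*(-3 - 18))*(2 - 7) = (-16*(-3 - 18))*(2 - 7) = -16*(-21)*(-5) = 336*(-5) = -1680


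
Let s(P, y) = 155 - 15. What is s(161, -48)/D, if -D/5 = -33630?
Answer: 14/16815 ≈ 0.00083259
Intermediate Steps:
s(P, y) = 140
D = 168150 (D = -5*(-33630) = 168150)
s(161, -48)/D = 140/168150 = 140*(1/168150) = 14/16815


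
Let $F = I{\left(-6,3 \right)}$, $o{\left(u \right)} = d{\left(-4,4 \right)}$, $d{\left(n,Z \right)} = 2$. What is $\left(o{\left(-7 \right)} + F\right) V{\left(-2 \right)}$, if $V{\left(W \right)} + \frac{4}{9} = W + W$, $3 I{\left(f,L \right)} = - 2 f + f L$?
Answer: $0$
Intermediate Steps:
$I{\left(f,L \right)} = - \frac{2 f}{3} + \frac{L f}{3}$ ($I{\left(f,L \right)} = \frac{- 2 f + f L}{3} = \frac{- 2 f + L f}{3} = - \frac{2 f}{3} + \frac{L f}{3}$)
$o{\left(u \right)} = 2$
$F = -2$ ($F = \frac{1}{3} \left(-6\right) \left(-2 + 3\right) = \frac{1}{3} \left(-6\right) 1 = -2$)
$V{\left(W \right)} = - \frac{4}{9} + 2 W$ ($V{\left(W \right)} = - \frac{4}{9} + \left(W + W\right) = - \frac{4}{9} + 2 W$)
$\left(o{\left(-7 \right)} + F\right) V{\left(-2 \right)} = \left(2 - 2\right) \left(- \frac{4}{9} + 2 \left(-2\right)\right) = 0 \left(- \frac{4}{9} - 4\right) = 0 \left(- \frac{40}{9}\right) = 0$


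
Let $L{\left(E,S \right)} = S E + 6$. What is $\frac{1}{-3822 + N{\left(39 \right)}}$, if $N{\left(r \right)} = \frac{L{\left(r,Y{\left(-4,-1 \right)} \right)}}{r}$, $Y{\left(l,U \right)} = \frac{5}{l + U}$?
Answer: $- \frac{13}{49697} \approx -0.00026159$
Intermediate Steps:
$Y{\left(l,U \right)} = \frac{5}{U + l}$
$L{\left(E,S \right)} = 6 + E S$ ($L{\left(E,S \right)} = E S + 6 = 6 + E S$)
$N{\left(r \right)} = \frac{6 - r}{r}$ ($N{\left(r \right)} = \frac{6 + r \frac{5}{-1 - 4}}{r} = \frac{6 + r \frac{5}{-5}}{r} = \frac{6 + r 5 \left(- \frac{1}{5}\right)}{r} = \frac{6 + r \left(-1\right)}{r} = \frac{6 - r}{r}$)
$\frac{1}{-3822 + N{\left(39 \right)}} = \frac{1}{-3822 + \frac{6 - 39}{39}} = \frac{1}{-3822 + \frac{1}{39} \left(-33\right)} = \frac{1}{-3822 - \frac{11}{13}} = \frac{1}{- \frac{49697}{13}} = - \frac{13}{49697}$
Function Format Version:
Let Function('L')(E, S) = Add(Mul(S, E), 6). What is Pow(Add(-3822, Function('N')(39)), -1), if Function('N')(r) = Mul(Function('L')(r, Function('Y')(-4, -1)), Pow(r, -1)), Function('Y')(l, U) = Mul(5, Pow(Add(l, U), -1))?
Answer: Rational(-13, 49697) ≈ -0.00026159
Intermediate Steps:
Function('Y')(l, U) = Mul(5, Pow(Add(U, l), -1))
Function('L')(E, S) = Add(6, Mul(E, S)) (Function('L')(E, S) = Add(Mul(E, S), 6) = Add(6, Mul(E, S)))
Function('N')(r) = Mul(Pow(r, -1), Add(6, Mul(-1, r))) (Function('N')(r) = Mul(Add(6, Mul(r, Mul(5, Pow(Add(-1, -4), -1)))), Pow(r, -1)) = Mul(Add(6, Mul(r, Mul(5, Pow(-5, -1)))), Pow(r, -1)) = Mul(Add(6, Mul(r, Mul(5, Rational(-1, 5)))), Pow(r, -1)) = Mul(Add(6, Mul(r, -1)), Pow(r, -1)) = Mul(Add(6, Mul(-1, r)), Pow(r, -1)) = Mul(Pow(r, -1), Add(6, Mul(-1, r))))
Pow(Add(-3822, Function('N')(39)), -1) = Pow(Add(-3822, Mul(Pow(39, -1), Add(6, Mul(-1, 39)))), -1) = Pow(Add(-3822, Mul(Rational(1, 39), Add(6, -39))), -1) = Pow(Add(-3822, Mul(Rational(1, 39), -33)), -1) = Pow(Add(-3822, Rational(-11, 13)), -1) = Pow(Rational(-49697, 13), -1) = Rational(-13, 49697)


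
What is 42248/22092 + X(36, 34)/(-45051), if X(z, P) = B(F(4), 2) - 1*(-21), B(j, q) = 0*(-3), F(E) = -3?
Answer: 158570893/82938891 ≈ 1.9119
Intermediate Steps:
B(j, q) = 0
X(z, P) = 21 (X(z, P) = 0 - 1*(-21) = 0 + 21 = 21)
42248/22092 + X(36, 34)/(-45051) = 42248/22092 + 21/(-45051) = 42248*(1/22092) + 21*(-1/45051) = 10562/5523 - 7/15017 = 158570893/82938891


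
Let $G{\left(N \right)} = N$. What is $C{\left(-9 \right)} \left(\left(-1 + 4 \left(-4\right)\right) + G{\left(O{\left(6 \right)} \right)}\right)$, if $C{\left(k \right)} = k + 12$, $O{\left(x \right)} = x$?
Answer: $-33$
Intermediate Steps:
$C{\left(k \right)} = 12 + k$
$C{\left(-9 \right)} \left(\left(-1 + 4 \left(-4\right)\right) + G{\left(O{\left(6 \right)} \right)}\right) = \left(12 - 9\right) \left(\left(-1 + 4 \left(-4\right)\right) + 6\right) = 3 \left(\left(-1 - 16\right) + 6\right) = 3 \left(-17 + 6\right) = 3 \left(-11\right) = -33$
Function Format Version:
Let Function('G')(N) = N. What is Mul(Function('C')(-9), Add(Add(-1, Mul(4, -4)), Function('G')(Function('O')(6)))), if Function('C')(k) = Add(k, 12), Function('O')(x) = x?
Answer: -33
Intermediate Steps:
Function('C')(k) = Add(12, k)
Mul(Function('C')(-9), Add(Add(-1, Mul(4, -4)), Function('G')(Function('O')(6)))) = Mul(Add(12, -9), Add(Add(-1, Mul(4, -4)), 6)) = Mul(3, Add(Add(-1, -16), 6)) = Mul(3, Add(-17, 6)) = Mul(3, -11) = -33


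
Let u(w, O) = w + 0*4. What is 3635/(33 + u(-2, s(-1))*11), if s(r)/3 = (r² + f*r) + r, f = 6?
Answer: 3635/11 ≈ 330.45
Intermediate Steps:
s(r) = 3*r² + 21*r (s(r) = 3*((r² + 6*r) + r) = 3*(r² + 7*r) = 3*r² + 21*r)
u(w, O) = w (u(w, O) = w + 0 = w)
3635/(33 + u(-2, s(-1))*11) = 3635/(33 - 2*11) = 3635/(33 - 22) = 3635/11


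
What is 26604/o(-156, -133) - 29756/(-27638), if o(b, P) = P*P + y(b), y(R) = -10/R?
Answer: 49203848594/19066723793 ≈ 2.5806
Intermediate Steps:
o(b, P) = P**2 - 10/b (o(b, P) = P*P - 10/b = P**2 - 10/b)
26604/o(-156, -133) - 29756/(-27638) = 26604/((-133)**2 - 10/(-156)) - 29756/(-27638) = 26604/(17689 - 10*(-1/156)) - 29756*(-1/27638) = 26604/(17689 + 5/78) + 14878/13819 = 26604/(1379747/78) + 14878/13819 = 26604*(78/1379747) + 14878/13819 = 2075112/1379747 + 14878/13819 = 49203848594/19066723793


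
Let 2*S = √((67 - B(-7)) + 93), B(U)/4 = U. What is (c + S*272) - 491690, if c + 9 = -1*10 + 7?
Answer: -491702 + 272*√47 ≈ -4.8984e+5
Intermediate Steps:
c = -12 (c = -9 + (-1*10 + 7) = -9 + (-10 + 7) = -9 - 3 = -12)
B(U) = 4*U
S = √47 (S = √((67 - 4*(-7)) + 93)/2 = √((67 - 1*(-28)) + 93)/2 = √((67 + 28) + 93)/2 = √(95 + 93)/2 = √188/2 = (2*√47)/2 = √47 ≈ 6.8557)
(c + S*272) - 491690 = (-12 + √47*272) - 491690 = (-12 + 272*√47) - 491690 = -491702 + 272*√47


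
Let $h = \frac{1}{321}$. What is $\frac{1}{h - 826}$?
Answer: $- \frac{321}{265145} \approx -0.0012107$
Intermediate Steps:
$h = \frac{1}{321} \approx 0.0031153$
$\frac{1}{h - 826} = \frac{1}{\frac{1}{321} - 826} = \frac{1}{- \frac{265145}{321}} = - \frac{321}{265145}$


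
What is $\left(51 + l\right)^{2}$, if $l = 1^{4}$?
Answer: $2704$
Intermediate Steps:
$l = 1$
$\left(51 + l\right)^{2} = \left(51 + 1\right)^{2} = 52^{2} = 2704$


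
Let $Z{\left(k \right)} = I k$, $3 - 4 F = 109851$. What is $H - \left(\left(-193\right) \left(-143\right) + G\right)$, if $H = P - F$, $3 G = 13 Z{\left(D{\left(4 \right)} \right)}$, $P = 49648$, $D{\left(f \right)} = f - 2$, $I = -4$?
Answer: $\frac{148637}{3} \approx 49546.0$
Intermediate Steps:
$F = -27462$ ($F = \frac{3}{4} - \frac{109851}{4} = -27462$)
$D{\left(f \right)} = -2 + f$ ($D{\left(f \right)} = f - 2 = -2 + f$)
$Z{\left(k \right)} = - 4 k$
$G = - \frac{104}{3}$ ($G = \frac{13 \left(- 4 \left(-2 + 4\right)\right)}{3} = \frac{13 \left(\left(-4\right) 2\right)}{3} = \frac{13 \left(-8\right)}{3} = \frac{1}{3} \left(-104\right) = - \frac{104}{3} \approx -34.667$)
$H = 77110$ ($H = 49648 - -27462 = 49648 + 27462 = 77110$)
$H - \left(\left(-193\right) \left(-143\right) + G\right) = 77110 - \left(\left(-193\right) \left(-143\right) - \frac{104}{3}\right) = 77110 - \left(27599 - \frac{104}{3}\right) = 77110 - \frac{82693}{3} = \frac{148637}{3}$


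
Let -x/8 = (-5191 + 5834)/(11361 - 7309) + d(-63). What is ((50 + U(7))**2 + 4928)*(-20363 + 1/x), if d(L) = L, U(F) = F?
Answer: -84796982670465/509266 ≈ -1.6651e+8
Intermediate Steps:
x = 509266/1013 (x = -8*((-5191 + 5834)/(11361 - 7309) - 63) = -8*(643/4052 - 63) = -8*(-254633/4052) = 509266/1013 ≈ 502.73)
((50 + U(7))**2 + 4928)*(-20363 + 1/x) = ((50 + 7)**2 + 4928)*(-20363 + 1/(509266/1013)) = (57**2 + 4928)*(-20363 + 1013/509266) = (3249 + 4928)*(-10370182545/509266) = 8177*(-10370182545/509266) = -84796982670465/509266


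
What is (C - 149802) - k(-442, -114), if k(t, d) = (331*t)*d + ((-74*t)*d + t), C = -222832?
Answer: -13321908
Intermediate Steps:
k(t, d) = t + 257*d*t (k(t, d) = 331*d*t + (-74*d*t + t) = 331*d*t + (t - 74*d*t) = t + 257*d*t)
(C - 149802) - k(-442, -114) = (-222832 - 149802) - (-442)*(1 + 257*(-114)) = -372634 - (-442)*(1 - 29298) = -372634 - (-442)*(-29297) = -372634 - 1*12949274 = -372634 - 12949274 = -13321908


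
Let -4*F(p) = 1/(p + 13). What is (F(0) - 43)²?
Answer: 5004169/2704 ≈ 1850.7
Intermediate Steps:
F(p) = -1/(4*(13 + p)) (F(p) = -1/(4*(p + 13)) = -1/(4*(13 + p)))
(F(0) - 43)² = (-1/(52 + 4*0) - 43)² = (-1/(52 + 0) - 43)² = (-1/52 - 43)² = (-2237/52)² = 5004169/2704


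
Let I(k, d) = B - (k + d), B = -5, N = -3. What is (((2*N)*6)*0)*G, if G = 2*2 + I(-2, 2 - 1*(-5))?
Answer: 0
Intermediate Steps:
I(k, d) = -5 - d - k (I(k, d) = -5 - (k + d) = -5 - (d + k) = -5 + (-d - k) = -5 - d - k)
G = -6 (G = 2*2 + (-5 - (2 - 1*(-5)) - 1*(-2)) = 4 + (-5 - (2 + 5) + 2) = 4 + (-5 - 1*7 + 2) = 4 + (-5 - 7 + 2) = 4 - 10 = -6)
(((2*N)*6)*0)*G = (((2*(-3))*6)*0)*(-6) = (-6*6*0)*(-6) = -36*0*(-6) = 0*(-6) = 0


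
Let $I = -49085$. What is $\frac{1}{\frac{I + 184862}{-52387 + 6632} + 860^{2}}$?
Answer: $\frac{45755}{33840262223} \approx 1.3521 \cdot 10^{-6}$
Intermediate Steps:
$\frac{1}{\frac{I + 184862}{-52387 + 6632} + 860^{2}} = \frac{1}{\frac{-49085 + 184862}{-52387 + 6632} + 860^{2}} = \frac{1}{\frac{135777}{-45755} + 739600} = \frac{1}{135777 \left(- \frac{1}{45755}\right) + 739600} = \frac{1}{- \frac{135777}{45755} + 739600} = \frac{1}{\frac{33840262223}{45755}} = \frac{45755}{33840262223}$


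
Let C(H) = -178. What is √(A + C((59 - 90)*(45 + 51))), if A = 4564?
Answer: √4386 ≈ 66.227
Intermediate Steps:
√(A + C((59 - 90)*(45 + 51))) = √(4564 - 178) = √4386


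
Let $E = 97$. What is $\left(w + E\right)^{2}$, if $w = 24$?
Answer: $14641$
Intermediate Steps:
$\left(w + E\right)^{2} = \left(24 + 97\right)^{2} = 121^{2} = 14641$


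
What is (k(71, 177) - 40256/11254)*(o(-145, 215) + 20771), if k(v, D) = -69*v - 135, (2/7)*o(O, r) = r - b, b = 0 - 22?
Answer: -36017494519/331 ≈ -1.0881e+8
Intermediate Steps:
b = -22
o(O, r) = 77 + 7*r/2 (o(O, r) = 7*(r - 1*(-22))/2 = 7*(r + 22)/2 = 7*(22 + r)/2 = 77 + 7*r/2)
k(v, D) = -135 - 69*v
(k(71, 177) - 40256/11254)*(o(-145, 215) + 20771) = ((-135 - 69*71) - 40256/11254)*((77 + (7/2)*215) + 20771) = ((-135 - 4899) - 40256*1/11254)*((77 + 1505/2) + 20771) = (-5034 - 1184/331)*(1659/2 + 20771) = -1667438/331*43201/2 = -36017494519/331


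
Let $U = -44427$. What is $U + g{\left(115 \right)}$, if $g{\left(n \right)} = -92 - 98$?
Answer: $-44617$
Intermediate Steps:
$g{\left(n \right)} = -190$ ($g{\left(n \right)} = -92 - 98 = -190$)
$U + g{\left(115 \right)} = -44427 - 190 = -44617$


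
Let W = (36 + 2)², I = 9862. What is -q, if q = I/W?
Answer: -4931/722 ≈ -6.8296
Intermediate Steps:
W = 1444 (W = 38² = 1444)
q = 4931/722 (q = 9862/1444 = 9862*(1/1444) = 4931/722 ≈ 6.8296)
-q = -1*4931/722 = -4931/722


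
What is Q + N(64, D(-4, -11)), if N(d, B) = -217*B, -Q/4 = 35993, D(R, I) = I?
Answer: -141585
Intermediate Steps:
Q = -143972 (Q = -4*35993 = -143972)
Q + N(64, D(-4, -11)) = -143972 - 217*(-11) = -143972 + 2387 = -141585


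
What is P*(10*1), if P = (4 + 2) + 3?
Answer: 90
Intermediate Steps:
P = 9 (P = 6 + 3 = 9)
P*(10*1) = 9*(10*1) = 9*10 = 90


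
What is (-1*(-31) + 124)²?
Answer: 24025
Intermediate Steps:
(-1*(-31) + 124)² = (31 + 124)² = 155² = 24025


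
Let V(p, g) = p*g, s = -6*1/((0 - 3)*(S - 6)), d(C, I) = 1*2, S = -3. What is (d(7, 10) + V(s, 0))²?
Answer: 4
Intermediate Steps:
d(C, I) = 2
s = -2/9 (s = -6*1/((0 - 3)*(-3 - 6)) = -6/((-3*(-9))) = -6/27 = -6*1/27 = -2/9 ≈ -0.22222)
V(p, g) = g*p
(d(7, 10) + V(s, 0))² = (2 + 0*(-2/9))² = (2 + 0)² = 2² = 4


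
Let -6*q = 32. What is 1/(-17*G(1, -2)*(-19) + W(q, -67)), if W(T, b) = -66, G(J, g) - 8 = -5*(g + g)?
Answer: 1/8978 ≈ 0.00011138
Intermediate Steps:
G(J, g) = 8 - 10*g (G(J, g) = 8 - 5*(g + g) = 8 - 10*g)
q = -16/3 (q = -⅙*32 = -16/3 ≈ -5.3333)
1/(-17*G(1, -2)*(-19) + W(q, -67)) = 1/(-17*(8 - 10*(-2))*(-19) - 66) = 1/(-17*(8 + 20)*(-19) - 66) = 1/(-17*28*(-19) - 66) = 1/(-476*(-19) - 66) = 1/(9044 - 66) = 1/8978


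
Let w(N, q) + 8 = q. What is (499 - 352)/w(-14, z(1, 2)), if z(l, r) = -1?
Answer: -49/3 ≈ -16.333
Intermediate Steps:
w(N, q) = -8 + q
(499 - 352)/w(-14, z(1, 2)) = (499 - 352)/(-8 - 1) = 147/(-9) = 147*(-⅑) = -49/3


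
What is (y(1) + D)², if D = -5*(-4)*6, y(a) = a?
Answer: 14641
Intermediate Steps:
D = 120 (D = 20*6 = 120)
(y(1) + D)² = (1 + 120)² = 121² = 14641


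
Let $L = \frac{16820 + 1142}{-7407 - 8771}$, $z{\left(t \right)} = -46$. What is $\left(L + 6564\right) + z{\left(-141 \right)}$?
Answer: $\frac{52715121}{8089} \approx 6516.9$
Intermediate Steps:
$L = - \frac{8981}{8089}$ ($L = \frac{17962}{-16178} = 17962 \left(- \frac{1}{16178}\right) = - \frac{8981}{8089} \approx -1.1103$)
$\left(L + 6564\right) + z{\left(-141 \right)} = \left(- \frac{8981}{8089} + 6564\right) - 46 = \frac{53087215}{8089} - 46 = \frac{52715121}{8089}$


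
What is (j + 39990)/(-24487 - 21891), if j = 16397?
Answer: -56387/46378 ≈ -1.2158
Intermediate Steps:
(j + 39990)/(-24487 - 21891) = (16397 + 39990)/(-24487 - 21891) = 56387/(-46378) = 56387*(-1/46378) = -56387/46378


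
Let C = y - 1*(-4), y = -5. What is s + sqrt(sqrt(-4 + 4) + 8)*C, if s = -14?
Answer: -14 - 2*sqrt(2) ≈ -16.828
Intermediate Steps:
C = -1 (C = -5 - 1*(-4) = -5 + 4 = -1)
s + sqrt(sqrt(-4 + 4) + 8)*C = -14 + sqrt(sqrt(-4 + 4) + 8)*(-1) = -14 + sqrt(sqrt(0) + 8)*(-1) = -14 + sqrt(0 + 8)*(-1) = -14 + sqrt(8)*(-1) = -14 + (2*sqrt(2))*(-1) = -14 - 2*sqrt(2)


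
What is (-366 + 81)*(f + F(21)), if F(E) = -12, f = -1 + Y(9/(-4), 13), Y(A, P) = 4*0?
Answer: 3705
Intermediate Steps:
Y(A, P) = 0
f = -1 (f = -1 + 0 = -1)
(-366 + 81)*(f + F(21)) = (-366 + 81)*(-1 - 12) = -285*(-13) = 3705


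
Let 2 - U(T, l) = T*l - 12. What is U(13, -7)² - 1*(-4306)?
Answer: 15331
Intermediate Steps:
U(T, l) = 14 - T*l (U(T, l) = 2 - (T*l - 12) = 2 - (-12 + T*l) = 2 + (12 - T*l) = 14 - T*l)
U(13, -7)² - 1*(-4306) = (14 - 1*13*(-7))² - 1*(-4306) = (14 + 91)² + 4306 = 105² + 4306 = 11025 + 4306 = 15331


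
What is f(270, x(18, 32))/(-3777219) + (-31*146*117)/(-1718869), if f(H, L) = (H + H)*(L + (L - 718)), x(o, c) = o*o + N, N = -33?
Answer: 78756660854/240464616493 ≈ 0.32752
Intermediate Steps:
x(o, c) = -33 + o² (x(o, c) = o*o - 33 = o² - 33 = -33 + o²)
f(H, L) = 2*H*(-718 + 2*L) (f(H, L) = (2*H)*(L + (-718 + L)) = (2*H)*(-718 + 2*L) = 2*H*(-718 + 2*L))
f(270, x(18, 32))/(-3777219) + (-31*146*117)/(-1718869) = (4*270*(-359 + (-33 + 18²)))/(-3777219) + (-31*146*117)/(-1718869) = (4*270*(-359 + (-33 + 324)))*(-1/3777219) - 4526*117*(-1/1718869) = (4*270*(-359 + 291))*(-1/3777219) - 529542*(-1/1718869) = (4*270*(-68))*(-1/3777219) + 529542/1718869 = -73440*(-1/3777219) + 529542/1718869 = 2720/139897 + 529542/1718869 = 78756660854/240464616493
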